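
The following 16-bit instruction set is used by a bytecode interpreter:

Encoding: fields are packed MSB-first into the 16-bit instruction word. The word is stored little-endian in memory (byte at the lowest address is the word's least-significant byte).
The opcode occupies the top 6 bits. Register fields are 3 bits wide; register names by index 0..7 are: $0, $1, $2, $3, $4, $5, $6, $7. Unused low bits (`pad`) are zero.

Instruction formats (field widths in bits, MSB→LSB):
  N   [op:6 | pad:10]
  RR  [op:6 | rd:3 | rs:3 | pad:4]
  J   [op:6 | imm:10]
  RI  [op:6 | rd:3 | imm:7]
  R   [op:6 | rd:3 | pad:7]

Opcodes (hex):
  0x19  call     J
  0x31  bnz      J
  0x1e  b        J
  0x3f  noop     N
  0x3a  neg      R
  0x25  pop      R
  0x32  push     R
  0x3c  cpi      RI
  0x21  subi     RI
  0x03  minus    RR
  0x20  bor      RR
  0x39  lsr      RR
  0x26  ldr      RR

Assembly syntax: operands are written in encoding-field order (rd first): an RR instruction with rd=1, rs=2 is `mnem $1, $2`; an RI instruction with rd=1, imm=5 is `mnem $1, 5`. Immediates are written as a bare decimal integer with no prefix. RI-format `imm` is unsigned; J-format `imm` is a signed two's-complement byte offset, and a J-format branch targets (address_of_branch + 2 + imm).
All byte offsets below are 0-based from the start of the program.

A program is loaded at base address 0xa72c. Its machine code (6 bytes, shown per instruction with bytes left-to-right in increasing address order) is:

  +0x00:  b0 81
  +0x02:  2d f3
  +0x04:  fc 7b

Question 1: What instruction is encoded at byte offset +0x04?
@+04  little-endian(fc 7b) = 0x7bfc
  top 6b → 0x1e → b [J]
  imm: (w>>0)&0x3ff=0x3fc (s10→-4) → -4

b -4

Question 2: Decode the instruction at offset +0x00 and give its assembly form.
+0x00: b0 81 ⇒ word 0x81b0 (little)
  opcode bits[15:10]=0x20: bor/RR
  rd@[9:7]=0x3 ⇒ $3
  rs@[6:4]=0x3 ⇒ $3

bor $3, $3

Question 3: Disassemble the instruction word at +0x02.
cpi $6, 45

+0x02: 2d f3 ⇒ word 0xf32d (little)
  opcode bits[15:10]=0x3c: cpi/RI
  rd: (w>>7)&0x7=0x6 → $6
  imm: (w>>0)&0x7f=0x2d → 45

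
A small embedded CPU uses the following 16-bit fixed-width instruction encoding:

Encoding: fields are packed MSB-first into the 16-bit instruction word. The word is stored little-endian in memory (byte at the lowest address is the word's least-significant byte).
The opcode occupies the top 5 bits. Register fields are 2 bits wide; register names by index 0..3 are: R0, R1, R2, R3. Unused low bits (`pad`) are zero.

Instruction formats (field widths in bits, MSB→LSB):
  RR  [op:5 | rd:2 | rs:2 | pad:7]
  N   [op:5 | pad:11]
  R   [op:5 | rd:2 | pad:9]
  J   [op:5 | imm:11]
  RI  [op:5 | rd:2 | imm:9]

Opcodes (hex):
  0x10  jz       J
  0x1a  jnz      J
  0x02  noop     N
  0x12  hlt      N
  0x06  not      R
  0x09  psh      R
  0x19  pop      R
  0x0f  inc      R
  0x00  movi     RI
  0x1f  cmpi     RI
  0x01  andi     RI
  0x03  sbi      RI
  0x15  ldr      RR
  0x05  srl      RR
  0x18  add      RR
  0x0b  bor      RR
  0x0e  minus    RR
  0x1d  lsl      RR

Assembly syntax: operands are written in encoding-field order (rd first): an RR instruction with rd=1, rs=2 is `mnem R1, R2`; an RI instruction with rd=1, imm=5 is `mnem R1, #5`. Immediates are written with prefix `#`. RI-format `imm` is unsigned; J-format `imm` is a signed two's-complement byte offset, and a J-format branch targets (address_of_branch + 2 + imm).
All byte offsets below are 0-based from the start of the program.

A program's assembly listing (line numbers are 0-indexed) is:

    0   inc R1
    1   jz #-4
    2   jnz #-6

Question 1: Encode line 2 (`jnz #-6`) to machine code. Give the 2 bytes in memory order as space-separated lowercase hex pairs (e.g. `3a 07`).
fa d7

2. jnz fields op=0x1a:5|imm=-6:11 → word d7fah → fa d7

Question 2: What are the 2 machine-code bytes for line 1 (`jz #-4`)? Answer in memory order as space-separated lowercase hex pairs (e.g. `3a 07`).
fc 87

1. jz fields op=0x10:5|imm=-4:11 → word 87fch → fc 87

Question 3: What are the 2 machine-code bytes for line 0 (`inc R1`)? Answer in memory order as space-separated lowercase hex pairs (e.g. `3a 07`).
00 7a

line 0 (inc): pack op=0xf:5|rd=1:2|pad=0:9 = 0x7a00; little→ 00 7a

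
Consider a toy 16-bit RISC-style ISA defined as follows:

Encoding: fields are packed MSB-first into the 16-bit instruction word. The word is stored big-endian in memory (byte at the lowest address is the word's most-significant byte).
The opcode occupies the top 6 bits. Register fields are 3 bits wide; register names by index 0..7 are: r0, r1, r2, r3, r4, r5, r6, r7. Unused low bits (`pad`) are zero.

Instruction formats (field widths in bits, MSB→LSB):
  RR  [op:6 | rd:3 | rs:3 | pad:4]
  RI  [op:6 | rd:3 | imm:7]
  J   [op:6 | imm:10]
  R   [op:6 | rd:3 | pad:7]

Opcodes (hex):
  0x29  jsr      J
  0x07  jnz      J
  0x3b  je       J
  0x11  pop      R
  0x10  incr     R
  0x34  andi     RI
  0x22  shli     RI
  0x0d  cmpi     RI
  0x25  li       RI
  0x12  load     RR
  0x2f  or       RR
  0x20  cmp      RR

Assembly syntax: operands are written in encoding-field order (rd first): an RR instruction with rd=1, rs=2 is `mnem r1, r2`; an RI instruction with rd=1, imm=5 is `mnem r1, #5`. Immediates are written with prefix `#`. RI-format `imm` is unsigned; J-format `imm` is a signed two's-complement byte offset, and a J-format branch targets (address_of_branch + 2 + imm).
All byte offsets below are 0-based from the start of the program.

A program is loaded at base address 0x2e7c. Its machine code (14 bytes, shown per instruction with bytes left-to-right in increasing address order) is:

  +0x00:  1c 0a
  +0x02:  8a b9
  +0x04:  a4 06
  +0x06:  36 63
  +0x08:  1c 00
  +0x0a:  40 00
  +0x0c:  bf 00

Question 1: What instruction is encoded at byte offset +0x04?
jsr #6

[04] a4 06 → 0xa406
  opcode bits[15:10]=0x29: jsr/J
  imm@[9:0]=0x6 ⇒ #6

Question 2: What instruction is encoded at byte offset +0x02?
shli r5, #57

@+02  big-endian(8a b9) = 0x8ab9
  opcode bits[15:10]=0x22: shli/RI
  [9:7] rd=5 = r5
  [6:0] imm=57 = #57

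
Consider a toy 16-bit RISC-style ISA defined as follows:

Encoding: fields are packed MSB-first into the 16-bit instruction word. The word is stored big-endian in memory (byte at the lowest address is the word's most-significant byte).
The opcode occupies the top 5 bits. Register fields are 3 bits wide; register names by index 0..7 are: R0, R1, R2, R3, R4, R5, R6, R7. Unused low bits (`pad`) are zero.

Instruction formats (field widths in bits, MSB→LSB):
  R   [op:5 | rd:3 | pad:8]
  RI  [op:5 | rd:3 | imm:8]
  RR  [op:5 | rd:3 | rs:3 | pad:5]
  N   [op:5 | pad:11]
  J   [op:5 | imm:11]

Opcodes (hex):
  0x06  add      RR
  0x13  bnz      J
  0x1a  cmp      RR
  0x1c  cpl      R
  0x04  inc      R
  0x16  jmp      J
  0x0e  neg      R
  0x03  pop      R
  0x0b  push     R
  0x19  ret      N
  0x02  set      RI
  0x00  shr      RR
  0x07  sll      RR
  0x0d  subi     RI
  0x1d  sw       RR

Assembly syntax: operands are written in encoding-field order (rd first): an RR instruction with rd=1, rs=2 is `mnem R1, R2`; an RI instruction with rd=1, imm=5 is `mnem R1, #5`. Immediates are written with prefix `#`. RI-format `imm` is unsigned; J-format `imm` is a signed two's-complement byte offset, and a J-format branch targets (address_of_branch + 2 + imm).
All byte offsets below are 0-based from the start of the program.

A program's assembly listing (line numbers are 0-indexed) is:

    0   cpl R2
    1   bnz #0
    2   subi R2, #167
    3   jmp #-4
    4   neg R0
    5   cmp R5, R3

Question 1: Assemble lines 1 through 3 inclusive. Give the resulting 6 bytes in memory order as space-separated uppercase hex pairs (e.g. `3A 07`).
98 00 6A A7 B7 FC

line 1 (bnz): pack op=0x13:5|imm=0:11 = 0x9800; big→ 98 00
line 2 (subi): pack op=0xd:5|rd=2:3|imm=167:8 = 0x6aa7; big→ 6a a7
line 3 (jmp): pack op=0x16:5|imm=-4:11 = 0xb7fc; big→ b7 fc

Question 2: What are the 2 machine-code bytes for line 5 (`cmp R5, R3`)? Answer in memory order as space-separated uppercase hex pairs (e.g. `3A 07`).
L5: cmp op=0x1a:5|rd=5:3|rs=3:3|pad=0:5 ⇒ 0xd560 ⇒ big d5 60

D5 60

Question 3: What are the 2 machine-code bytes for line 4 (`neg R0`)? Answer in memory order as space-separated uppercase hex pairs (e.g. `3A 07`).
70 00

line 4 (neg): pack op=0xe:5|rd=0:3|pad=0:8 = 0x7000; big→ 70 00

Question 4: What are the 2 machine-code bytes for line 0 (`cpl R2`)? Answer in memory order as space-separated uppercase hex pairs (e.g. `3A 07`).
0. cpl fields op=0x1c:5|rd=2:3|pad=0:8 → word e200h → e2 00

E2 00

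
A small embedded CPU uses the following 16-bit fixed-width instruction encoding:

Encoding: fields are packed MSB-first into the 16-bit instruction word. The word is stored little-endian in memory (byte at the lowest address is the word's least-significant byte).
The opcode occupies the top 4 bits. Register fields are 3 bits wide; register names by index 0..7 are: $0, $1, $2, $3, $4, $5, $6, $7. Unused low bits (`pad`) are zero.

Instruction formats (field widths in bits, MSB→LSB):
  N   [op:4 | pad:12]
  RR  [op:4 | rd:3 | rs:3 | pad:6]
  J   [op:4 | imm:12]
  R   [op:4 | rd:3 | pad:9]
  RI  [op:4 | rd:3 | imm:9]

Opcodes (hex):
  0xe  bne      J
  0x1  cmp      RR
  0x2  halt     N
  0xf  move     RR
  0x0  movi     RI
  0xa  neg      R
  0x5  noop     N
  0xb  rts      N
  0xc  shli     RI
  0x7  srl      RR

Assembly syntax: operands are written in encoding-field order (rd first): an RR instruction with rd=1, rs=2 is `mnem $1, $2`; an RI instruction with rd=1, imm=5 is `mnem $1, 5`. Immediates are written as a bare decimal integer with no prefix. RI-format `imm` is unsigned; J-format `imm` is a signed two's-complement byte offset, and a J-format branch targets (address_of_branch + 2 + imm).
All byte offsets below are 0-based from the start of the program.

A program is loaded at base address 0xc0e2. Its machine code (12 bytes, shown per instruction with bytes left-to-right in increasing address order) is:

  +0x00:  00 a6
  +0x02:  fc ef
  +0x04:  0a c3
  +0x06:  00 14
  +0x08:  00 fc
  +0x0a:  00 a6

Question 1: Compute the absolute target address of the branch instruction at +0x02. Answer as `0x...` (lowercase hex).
@+02  little-endian(fc ef) = 0xeffc
  top 4b → 0xe → bne [J]
  [11:0] imm=4092 (s12→-4) = -4
  target = base 0xc0e2 + off 0x02 + 2 + imm -4 = 0xc0e2

0xc0e2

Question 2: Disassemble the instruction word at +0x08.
off 0x08: read 00 fc as little → 0xfc00
  top 4b → 0xf → move [RR]
  [11:9] rd=6 = $6
  [8:6] rs=0 = $0

move $6, $0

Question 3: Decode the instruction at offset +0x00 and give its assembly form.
neg $3

+0x00: 00 a6 ⇒ word 0xa600 (little)
  top 4b → 0xa → neg [R]
  rd@[11:9]=0x3 ⇒ $3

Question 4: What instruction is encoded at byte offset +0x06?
cmp $2, $0

off 0x06: read 00 14 as little → 0x1400
  top 4b → 0x1 → cmp [RR]
  rd@[11:9]=0x2 ⇒ $2
  rs@[8:6]=0x0 ⇒ $0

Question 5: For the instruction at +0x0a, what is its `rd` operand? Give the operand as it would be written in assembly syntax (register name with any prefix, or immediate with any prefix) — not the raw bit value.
$3

off 0x0a: read 00 a6 as little → 0xa600
  top 4b → 0xa → neg [R]
  [11:9] rd=3 = $3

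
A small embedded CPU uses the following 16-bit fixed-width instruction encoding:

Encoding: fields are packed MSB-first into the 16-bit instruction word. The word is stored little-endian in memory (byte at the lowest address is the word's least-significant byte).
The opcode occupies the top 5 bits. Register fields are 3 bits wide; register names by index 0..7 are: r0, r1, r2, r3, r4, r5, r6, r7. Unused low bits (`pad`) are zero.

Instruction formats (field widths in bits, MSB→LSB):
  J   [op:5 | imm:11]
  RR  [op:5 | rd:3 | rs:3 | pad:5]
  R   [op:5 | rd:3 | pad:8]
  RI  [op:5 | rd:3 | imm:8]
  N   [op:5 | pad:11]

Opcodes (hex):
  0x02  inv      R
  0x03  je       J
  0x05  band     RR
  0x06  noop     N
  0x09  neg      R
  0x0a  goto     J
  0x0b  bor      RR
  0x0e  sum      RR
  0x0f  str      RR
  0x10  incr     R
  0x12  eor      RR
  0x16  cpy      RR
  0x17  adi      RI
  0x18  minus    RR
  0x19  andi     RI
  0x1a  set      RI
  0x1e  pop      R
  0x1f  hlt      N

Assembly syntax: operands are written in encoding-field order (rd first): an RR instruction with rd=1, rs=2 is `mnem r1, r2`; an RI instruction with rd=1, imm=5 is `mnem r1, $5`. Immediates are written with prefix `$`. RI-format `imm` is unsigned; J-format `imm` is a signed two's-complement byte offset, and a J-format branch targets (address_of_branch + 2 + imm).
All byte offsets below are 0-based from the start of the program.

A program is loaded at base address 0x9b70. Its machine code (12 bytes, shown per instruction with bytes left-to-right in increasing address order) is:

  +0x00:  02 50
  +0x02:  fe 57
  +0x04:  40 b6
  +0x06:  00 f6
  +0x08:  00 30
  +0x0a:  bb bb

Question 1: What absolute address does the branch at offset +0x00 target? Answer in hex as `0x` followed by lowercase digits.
0x9b74

@+00  little-endian(02 50) = 0x5002
  top 5b → 0xa → goto [J]
  imm@[10:0]=0x2 ⇒ $2
  target = base 0x9b70 + off 0x00 + 2 + imm 2 = 0x9b74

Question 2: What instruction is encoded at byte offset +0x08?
noop

off 0x08: read 00 30 as little → 0x3000
  op=0x3000>>11=0x6 ⇒ noop (N)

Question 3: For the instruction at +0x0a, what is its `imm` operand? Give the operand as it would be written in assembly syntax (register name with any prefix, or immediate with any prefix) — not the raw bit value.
+0x0a: bb bb ⇒ word 0xbbbb (little)
  top 5b → 0x17 → adi [RI]
  [10:8] rd=3 = r3
  [7:0] imm=187 = $187

$187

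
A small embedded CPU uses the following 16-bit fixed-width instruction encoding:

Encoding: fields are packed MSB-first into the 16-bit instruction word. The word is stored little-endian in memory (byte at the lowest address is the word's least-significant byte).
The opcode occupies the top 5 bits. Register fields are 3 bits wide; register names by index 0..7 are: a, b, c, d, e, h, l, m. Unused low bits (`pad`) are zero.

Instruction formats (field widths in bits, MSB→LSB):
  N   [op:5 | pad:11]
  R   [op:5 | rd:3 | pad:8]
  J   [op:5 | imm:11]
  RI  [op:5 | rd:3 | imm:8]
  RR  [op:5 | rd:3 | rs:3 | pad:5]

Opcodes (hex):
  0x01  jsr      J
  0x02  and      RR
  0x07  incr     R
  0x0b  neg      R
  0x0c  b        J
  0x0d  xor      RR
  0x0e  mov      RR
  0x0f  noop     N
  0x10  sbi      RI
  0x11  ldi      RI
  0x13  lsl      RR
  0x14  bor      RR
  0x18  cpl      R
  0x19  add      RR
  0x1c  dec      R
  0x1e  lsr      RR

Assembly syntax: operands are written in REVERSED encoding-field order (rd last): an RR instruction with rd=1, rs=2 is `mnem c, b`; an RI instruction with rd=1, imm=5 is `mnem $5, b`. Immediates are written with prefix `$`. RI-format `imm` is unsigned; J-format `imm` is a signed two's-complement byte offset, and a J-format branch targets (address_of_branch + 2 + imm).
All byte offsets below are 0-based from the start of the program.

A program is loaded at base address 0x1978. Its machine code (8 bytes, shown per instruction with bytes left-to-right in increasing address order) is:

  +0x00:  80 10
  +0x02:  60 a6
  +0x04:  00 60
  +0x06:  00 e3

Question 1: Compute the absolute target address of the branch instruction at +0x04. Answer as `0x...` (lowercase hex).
0x197e

[04] 00 60 → 0x6000
  opcode bits[15:11]=0xc: b/J
  imm: (w>>0)&0x7ff=0x0 → $0
  target = base 0x1978 + off 0x04 + 2 + imm 0 = 0x197e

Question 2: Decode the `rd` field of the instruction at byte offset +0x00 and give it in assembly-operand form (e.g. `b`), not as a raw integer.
off 0x00: read 80 10 as little → 0x1080
  top 5b → 0x2 → and [RR]
  rd@[10:8]=0x0 ⇒ a
  rs@[7:5]=0x4 ⇒ e

a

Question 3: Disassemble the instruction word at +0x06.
off 0x06: read 00 e3 as little → 0xe300
  top 5b → 0x1c → dec [R]
  rd: (w>>8)&0x7=0x3 → d

dec d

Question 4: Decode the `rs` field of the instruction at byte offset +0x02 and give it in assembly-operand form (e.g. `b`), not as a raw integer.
d

+0x02: 60 a6 ⇒ word 0xa660 (little)
  op=0xa660>>11=0x14 ⇒ bor (RR)
  [10:8] rd=6 = l
  [7:5] rs=3 = d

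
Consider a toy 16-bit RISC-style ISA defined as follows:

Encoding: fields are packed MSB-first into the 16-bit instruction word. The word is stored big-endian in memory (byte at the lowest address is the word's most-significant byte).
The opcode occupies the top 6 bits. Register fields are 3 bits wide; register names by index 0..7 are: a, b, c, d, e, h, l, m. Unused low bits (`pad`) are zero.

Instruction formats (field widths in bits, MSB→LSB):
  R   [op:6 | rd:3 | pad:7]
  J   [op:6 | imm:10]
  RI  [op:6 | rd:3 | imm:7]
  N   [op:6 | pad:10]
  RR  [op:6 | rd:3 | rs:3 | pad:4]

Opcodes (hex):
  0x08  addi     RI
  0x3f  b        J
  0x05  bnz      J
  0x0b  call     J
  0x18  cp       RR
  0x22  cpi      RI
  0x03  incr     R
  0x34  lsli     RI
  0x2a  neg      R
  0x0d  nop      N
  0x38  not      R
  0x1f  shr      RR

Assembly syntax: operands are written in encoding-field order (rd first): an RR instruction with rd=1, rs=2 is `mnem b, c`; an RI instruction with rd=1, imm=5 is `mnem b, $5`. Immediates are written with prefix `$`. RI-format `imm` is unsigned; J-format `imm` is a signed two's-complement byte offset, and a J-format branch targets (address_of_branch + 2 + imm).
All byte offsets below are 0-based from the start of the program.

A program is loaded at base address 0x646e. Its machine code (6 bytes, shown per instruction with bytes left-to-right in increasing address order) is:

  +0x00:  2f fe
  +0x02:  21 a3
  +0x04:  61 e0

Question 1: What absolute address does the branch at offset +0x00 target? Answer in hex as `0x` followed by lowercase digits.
+0x00: 2f fe ⇒ word 0x2ffe (big)
  op=0x2ffe>>10=0xb ⇒ call (J)
  imm@[9:0]=0x3fe (s10→-2) ⇒ $-2
  target = base 0x646e + off 0x00 + 2 + imm -2 = 0x646e

0x646e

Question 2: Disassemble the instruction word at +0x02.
+0x02: 21 a3 ⇒ word 0x21a3 (big)
  top 6b → 0x8 → addi [RI]
  [9:7] rd=3 = d
  [6:0] imm=35 = $35

addi d, $35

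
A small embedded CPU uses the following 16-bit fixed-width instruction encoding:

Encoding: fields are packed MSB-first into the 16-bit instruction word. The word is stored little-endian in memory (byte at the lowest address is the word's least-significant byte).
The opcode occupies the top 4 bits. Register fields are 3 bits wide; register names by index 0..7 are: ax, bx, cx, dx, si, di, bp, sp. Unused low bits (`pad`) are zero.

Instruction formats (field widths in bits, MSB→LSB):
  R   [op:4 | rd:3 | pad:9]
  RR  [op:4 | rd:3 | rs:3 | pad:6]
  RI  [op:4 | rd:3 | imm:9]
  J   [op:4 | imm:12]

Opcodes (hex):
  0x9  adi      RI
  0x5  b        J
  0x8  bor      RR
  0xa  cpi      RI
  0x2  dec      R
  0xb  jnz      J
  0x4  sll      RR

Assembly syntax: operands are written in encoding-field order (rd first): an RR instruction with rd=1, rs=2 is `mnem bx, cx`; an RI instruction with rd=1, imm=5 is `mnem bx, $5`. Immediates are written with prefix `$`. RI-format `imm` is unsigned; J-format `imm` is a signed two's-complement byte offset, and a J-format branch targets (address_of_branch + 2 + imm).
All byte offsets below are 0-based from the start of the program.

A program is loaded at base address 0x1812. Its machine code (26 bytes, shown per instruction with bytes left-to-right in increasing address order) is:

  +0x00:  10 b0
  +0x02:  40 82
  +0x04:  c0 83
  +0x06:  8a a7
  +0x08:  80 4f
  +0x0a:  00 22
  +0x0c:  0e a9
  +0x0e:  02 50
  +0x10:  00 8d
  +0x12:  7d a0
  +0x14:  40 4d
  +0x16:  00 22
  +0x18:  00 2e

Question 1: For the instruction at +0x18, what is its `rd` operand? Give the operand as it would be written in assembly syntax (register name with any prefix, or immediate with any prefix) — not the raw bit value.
sp

[18] 00 2e → 0x2e00
  top 4b → 0x2 → dec [R]
  rd: (w>>9)&0x7=0x7 → sp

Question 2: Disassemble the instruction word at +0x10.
@+10  little-endian(00 8d) = 0x8d00
  top 4b → 0x8 → bor [RR]
  rd@[11:9]=0x6 ⇒ bp
  rs@[8:6]=0x4 ⇒ si

bor bp, si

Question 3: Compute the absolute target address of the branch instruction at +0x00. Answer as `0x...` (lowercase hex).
off 0x00: read 10 b0 as little → 0xb010
  op=0xb010>>12=0xb ⇒ jnz (J)
  imm@[11:0]=0x10 ⇒ $16
  target = base 0x1812 + off 0x00 + 2 + imm 16 = 0x1824

0x1824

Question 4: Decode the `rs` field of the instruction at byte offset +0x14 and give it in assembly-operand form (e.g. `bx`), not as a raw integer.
di

off 0x14: read 40 4d as little → 0x4d40
  op=0x4d40>>12=0x4 ⇒ sll (RR)
  rd: (w>>9)&0x7=0x6 → bp
  rs: (w>>6)&0x7=0x5 → di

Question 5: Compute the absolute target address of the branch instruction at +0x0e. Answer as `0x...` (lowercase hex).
+0x0e: 02 50 ⇒ word 0x5002 (little)
  opcode bits[15:12]=0x5: b/J
  [11:0] imm=2 = $2
  target = base 0x1812 + off 0x0e + 2 + imm 2 = 0x1824

0x1824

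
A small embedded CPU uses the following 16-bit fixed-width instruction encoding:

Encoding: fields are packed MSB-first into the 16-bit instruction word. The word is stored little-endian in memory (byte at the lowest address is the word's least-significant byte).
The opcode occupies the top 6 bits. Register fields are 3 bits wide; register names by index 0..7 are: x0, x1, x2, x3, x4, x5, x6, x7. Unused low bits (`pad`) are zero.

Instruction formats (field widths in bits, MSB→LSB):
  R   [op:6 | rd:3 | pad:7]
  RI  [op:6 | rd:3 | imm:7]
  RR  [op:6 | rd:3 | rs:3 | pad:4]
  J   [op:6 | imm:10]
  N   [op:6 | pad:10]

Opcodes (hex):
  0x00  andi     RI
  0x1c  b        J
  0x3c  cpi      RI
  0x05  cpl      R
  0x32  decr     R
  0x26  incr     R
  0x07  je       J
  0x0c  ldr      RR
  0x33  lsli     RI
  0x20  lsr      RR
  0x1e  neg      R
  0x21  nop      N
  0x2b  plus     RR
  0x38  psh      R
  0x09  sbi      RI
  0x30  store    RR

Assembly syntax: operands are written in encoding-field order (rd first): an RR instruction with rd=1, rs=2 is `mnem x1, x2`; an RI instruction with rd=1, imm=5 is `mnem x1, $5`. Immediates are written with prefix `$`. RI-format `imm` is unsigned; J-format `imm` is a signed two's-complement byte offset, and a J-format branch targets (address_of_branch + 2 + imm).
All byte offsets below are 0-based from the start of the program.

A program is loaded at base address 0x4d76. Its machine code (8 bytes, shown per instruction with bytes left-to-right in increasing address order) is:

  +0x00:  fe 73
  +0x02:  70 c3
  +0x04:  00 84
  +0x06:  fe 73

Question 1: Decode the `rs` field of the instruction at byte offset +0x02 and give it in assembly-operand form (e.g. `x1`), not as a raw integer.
x7

off 0x02: read 70 c3 as little → 0xc370
  top 6b → 0x30 → store [RR]
  [9:7] rd=6 = x6
  [6:4] rs=7 = x7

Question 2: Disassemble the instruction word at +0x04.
[04] 00 84 → 0x8400
  op=0x8400>>10=0x21 ⇒ nop (N)

nop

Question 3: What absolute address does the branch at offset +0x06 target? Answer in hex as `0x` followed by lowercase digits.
@+06  little-endian(fe 73) = 0x73fe
  opcode bits[15:10]=0x1c: b/J
  imm: (w>>0)&0x3ff=0x3fe (s10→-2) → $-2
  target = base 0x4d76 + off 0x06 + 2 + imm -2 = 0x4d7c

0x4d7c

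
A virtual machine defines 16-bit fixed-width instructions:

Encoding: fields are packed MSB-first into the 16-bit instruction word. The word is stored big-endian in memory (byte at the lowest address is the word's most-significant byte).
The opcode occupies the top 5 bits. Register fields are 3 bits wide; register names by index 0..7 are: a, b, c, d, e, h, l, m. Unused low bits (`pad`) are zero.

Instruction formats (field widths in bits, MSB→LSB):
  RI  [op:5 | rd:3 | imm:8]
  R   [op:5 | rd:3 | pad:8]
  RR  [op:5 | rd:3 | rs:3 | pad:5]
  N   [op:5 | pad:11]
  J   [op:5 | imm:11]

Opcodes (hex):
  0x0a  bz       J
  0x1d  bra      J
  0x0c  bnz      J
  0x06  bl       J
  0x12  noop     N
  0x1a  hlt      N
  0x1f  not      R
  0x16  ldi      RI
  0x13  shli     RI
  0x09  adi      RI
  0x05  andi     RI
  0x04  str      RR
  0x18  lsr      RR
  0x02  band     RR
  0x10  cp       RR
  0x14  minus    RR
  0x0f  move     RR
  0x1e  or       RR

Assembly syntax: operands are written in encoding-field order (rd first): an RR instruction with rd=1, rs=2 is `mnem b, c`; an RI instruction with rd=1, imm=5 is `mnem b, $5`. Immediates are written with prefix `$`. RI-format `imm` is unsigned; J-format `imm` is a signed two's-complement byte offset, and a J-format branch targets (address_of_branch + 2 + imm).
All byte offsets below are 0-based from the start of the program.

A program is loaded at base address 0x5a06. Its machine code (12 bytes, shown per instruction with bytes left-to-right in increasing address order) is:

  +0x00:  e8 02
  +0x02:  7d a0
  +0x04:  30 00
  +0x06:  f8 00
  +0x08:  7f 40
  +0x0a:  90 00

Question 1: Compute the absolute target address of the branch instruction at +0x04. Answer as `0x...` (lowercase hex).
0x5a0c

off 0x04: read 30 00 as big → 0x3000
  op=0x3000>>11=0x6 ⇒ bl (J)
  [10:0] imm=0 = $0
  target = base 0x5a06 + off 0x04 + 2 + imm 0 = 0x5a0c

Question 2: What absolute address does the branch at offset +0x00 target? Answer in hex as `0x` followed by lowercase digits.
0x5a0a

+0x00: e8 02 ⇒ word 0xe802 (big)
  top 5b → 0x1d → bra [J]
  imm: (w>>0)&0x7ff=0x2 → $2
  target = base 0x5a06 + off 0x00 + 2 + imm 2 = 0x5a0a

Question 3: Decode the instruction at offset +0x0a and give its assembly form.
noop

[0a] 90 00 → 0x9000
  opcode bits[15:11]=0x12: noop/N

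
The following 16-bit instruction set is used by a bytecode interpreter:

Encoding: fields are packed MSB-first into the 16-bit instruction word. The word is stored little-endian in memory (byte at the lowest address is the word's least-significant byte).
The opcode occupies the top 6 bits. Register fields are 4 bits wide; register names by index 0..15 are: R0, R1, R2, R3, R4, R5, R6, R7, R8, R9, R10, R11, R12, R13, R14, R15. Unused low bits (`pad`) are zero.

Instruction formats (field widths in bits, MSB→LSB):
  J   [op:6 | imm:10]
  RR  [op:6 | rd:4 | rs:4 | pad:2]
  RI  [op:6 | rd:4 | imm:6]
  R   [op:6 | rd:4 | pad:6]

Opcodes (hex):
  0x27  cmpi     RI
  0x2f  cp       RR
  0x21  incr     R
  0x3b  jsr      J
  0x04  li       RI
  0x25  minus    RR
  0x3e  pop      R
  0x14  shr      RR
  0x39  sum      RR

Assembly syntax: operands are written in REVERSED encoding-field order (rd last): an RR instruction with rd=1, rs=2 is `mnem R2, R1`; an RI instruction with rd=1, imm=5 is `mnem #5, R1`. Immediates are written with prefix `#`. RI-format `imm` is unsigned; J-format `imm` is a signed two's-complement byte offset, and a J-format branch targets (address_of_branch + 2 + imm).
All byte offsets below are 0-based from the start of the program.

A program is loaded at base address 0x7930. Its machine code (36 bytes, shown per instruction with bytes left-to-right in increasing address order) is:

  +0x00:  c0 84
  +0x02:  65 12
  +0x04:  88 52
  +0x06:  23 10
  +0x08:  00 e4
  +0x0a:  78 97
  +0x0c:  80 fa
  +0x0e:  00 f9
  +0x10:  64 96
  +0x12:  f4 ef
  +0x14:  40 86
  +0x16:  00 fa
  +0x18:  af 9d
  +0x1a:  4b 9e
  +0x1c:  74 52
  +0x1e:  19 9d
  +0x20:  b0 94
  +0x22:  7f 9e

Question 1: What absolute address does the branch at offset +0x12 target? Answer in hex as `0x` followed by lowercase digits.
0x7938

[12] f4 ef → 0xeff4
  op=0xeff4>>10=0x3b ⇒ jsr (J)
  [9:0] imm=1012 (s10→-12) = #-12
  target = base 0x7930 + off 0x12 + 2 + imm -12 = 0x7938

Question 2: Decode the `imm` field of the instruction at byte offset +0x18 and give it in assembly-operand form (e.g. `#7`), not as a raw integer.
+0x18: af 9d ⇒ word 0x9daf (little)
  op=0x9daf>>10=0x27 ⇒ cmpi (RI)
  rd: (w>>6)&0xf=0x6 → R6
  imm: (w>>0)&0x3f=0x2f → #47

#47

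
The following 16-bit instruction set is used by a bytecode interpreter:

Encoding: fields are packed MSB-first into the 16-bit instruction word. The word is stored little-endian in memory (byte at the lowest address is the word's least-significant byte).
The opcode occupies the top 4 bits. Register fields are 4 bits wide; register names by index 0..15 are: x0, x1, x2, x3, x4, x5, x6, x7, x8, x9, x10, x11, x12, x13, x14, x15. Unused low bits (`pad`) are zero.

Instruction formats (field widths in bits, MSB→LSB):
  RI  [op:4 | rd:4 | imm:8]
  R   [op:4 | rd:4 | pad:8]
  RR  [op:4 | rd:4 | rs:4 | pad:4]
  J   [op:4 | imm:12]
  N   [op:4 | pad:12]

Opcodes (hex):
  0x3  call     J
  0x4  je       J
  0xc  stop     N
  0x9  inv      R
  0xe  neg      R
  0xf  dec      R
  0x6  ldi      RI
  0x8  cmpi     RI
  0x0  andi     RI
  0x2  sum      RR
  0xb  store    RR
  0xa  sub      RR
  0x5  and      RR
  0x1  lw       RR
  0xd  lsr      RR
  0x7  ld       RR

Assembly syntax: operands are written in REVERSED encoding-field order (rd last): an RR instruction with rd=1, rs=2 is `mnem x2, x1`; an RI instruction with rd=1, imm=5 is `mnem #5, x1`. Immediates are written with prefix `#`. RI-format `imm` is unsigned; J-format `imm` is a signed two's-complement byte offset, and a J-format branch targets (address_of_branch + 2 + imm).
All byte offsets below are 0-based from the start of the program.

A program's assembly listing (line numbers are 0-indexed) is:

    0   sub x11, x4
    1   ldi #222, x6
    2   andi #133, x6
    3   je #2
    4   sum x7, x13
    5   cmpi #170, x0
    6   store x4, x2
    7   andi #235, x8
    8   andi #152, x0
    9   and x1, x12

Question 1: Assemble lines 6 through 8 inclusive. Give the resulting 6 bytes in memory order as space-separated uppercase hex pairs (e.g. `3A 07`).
L6: store op=0xb:4|rd=2:4|rs=4:4|pad=0:4 ⇒ 0xb240 ⇒ little 40 b2
L7: andi op=0x0:4|rd=8:4|imm=235:8 ⇒ 0x08eb ⇒ little eb 08
L8: andi op=0x0:4|rd=0:4|imm=152:8 ⇒ 0x0098 ⇒ little 98 00

40 B2 EB 08 98 00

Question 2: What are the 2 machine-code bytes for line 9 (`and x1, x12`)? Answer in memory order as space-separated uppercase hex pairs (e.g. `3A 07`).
9. and fields op=0x5:4|rd=12:4|rs=1:4|pad=0:4 → word 5c10h → 10 5c

10 5C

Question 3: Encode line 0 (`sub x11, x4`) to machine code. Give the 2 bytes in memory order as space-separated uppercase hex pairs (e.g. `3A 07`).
L0: sub op=0xa:4|rd=4:4|rs=11:4|pad=0:4 ⇒ 0xa4b0 ⇒ little b0 a4

B0 A4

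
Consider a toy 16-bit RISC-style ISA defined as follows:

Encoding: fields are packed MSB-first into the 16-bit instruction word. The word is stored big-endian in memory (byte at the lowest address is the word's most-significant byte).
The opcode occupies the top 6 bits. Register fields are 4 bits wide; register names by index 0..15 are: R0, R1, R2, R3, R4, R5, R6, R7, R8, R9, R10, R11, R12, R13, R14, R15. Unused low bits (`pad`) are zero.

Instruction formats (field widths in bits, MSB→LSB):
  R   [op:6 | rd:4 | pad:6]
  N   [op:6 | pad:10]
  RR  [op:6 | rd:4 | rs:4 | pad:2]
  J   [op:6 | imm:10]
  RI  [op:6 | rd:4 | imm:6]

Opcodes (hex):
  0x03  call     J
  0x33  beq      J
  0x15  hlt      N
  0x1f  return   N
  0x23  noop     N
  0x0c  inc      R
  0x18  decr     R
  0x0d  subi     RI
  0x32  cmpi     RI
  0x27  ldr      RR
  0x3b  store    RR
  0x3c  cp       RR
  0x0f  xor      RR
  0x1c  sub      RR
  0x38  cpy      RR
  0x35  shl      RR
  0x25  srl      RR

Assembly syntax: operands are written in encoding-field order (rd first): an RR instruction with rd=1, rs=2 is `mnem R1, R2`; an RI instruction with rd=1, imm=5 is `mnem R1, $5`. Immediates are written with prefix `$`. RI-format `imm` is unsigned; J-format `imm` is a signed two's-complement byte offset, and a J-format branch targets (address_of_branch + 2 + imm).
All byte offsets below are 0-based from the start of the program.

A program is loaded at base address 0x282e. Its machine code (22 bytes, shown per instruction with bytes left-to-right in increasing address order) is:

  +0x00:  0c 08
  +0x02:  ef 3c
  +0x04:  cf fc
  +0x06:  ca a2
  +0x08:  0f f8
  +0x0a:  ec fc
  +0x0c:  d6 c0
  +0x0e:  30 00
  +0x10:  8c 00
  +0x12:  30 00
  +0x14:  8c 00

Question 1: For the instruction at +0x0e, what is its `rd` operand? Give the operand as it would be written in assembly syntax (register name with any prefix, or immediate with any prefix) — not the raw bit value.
off 0x0e: read 30 00 as big → 0x3000
  op=0x3000>>10=0xc ⇒ inc (R)
  rd: (w>>6)&0xf=0x0 → R0

R0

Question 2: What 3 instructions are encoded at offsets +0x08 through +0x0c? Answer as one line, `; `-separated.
[08] 0f f8 → 0x0ff8
  top 6b → 0x3 → call [J]
  imm: (w>>0)&0x3ff=0x3f8 (s10→-8) → $-8
[0a] ec fc → 0xecfc
  top 6b → 0x3b → store [RR]
  rd: (w>>6)&0xf=0x3 → R3
  rs: (w>>2)&0xf=0xf → R15
[0c] d6 c0 → 0xd6c0
  top 6b → 0x35 → shl [RR]
  rd: (w>>6)&0xf=0xb → R11
  rs: (w>>2)&0xf=0x0 → R0

call $-8; store R3, R15; shl R11, R0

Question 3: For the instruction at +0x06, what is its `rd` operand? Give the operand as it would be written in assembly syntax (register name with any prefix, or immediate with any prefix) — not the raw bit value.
off 0x06: read ca a2 as big → 0xcaa2
  top 6b → 0x32 → cmpi [RI]
  rd: (w>>6)&0xf=0xa → R10
  imm: (w>>0)&0x3f=0x22 → $34

R10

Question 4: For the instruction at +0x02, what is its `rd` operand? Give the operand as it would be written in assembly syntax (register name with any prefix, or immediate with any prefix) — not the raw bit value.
R12

off 0x02: read ef 3c as big → 0xef3c
  opcode bits[15:10]=0x3b: store/RR
  rd@[9:6]=0xc ⇒ R12
  rs@[5:2]=0xf ⇒ R15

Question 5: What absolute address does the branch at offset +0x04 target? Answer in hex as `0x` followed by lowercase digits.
@+04  big-endian(cf fc) = 0xcffc
  top 6b → 0x33 → beq [J]
  imm: (w>>0)&0x3ff=0x3fc (s10→-4) → $-4
  target = base 0x282e + off 0x04 + 2 + imm -4 = 0x2830

0x2830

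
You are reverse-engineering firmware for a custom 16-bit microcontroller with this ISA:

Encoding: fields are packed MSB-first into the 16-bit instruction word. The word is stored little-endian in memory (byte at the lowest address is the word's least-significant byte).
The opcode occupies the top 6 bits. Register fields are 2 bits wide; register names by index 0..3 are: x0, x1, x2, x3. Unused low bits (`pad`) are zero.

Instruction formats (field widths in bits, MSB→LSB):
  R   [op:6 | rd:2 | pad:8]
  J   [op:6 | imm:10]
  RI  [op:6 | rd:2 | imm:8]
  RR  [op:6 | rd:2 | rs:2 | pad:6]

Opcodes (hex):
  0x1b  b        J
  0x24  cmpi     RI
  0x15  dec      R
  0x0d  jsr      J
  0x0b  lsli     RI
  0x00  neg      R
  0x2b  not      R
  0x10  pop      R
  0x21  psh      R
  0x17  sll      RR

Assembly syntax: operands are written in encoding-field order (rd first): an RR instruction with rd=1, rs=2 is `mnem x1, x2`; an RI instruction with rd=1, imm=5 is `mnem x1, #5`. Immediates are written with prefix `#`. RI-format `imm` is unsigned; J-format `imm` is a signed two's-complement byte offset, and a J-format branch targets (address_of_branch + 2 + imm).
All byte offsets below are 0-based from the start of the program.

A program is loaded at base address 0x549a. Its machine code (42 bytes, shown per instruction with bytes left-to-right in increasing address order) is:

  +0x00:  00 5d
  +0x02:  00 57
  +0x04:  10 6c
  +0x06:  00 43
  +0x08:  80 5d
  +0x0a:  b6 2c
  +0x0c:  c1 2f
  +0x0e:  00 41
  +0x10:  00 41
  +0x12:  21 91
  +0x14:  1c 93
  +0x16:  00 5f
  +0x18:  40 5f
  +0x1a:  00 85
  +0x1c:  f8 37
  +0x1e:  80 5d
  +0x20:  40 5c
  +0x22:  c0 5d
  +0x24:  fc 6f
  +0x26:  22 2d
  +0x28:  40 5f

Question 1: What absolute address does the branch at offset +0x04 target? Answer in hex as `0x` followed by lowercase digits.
[04] 10 6c → 0x6c10
  opcode bits[15:10]=0x1b: b/J
  imm: (w>>0)&0x3ff=0x10 → #16
  target = base 0x549a + off 0x04 + 2 + imm 16 = 0x54b0

0x54b0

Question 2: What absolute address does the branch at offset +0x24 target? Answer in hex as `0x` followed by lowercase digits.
+0x24: fc 6f ⇒ word 0x6ffc (little)
  opcode bits[15:10]=0x1b: b/J
  [9:0] imm=1020 (s10→-4) = #-4
  target = base 0x549a + off 0x24 + 2 + imm -4 = 0x54bc

0x54bc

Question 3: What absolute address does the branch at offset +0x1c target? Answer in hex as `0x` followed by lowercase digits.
@+1c  little-endian(f8 37) = 0x37f8
  opcode bits[15:10]=0xd: jsr/J
  imm@[9:0]=0x3f8 (s10→-8) ⇒ #-8
  target = base 0x549a + off 0x1c + 2 + imm -8 = 0x54b0

0x54b0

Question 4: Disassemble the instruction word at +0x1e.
sll x1, x2

+0x1e: 80 5d ⇒ word 0x5d80 (little)
  op=0x5d80>>10=0x17 ⇒ sll (RR)
  [9:8] rd=1 = x1
  [7:6] rs=2 = x2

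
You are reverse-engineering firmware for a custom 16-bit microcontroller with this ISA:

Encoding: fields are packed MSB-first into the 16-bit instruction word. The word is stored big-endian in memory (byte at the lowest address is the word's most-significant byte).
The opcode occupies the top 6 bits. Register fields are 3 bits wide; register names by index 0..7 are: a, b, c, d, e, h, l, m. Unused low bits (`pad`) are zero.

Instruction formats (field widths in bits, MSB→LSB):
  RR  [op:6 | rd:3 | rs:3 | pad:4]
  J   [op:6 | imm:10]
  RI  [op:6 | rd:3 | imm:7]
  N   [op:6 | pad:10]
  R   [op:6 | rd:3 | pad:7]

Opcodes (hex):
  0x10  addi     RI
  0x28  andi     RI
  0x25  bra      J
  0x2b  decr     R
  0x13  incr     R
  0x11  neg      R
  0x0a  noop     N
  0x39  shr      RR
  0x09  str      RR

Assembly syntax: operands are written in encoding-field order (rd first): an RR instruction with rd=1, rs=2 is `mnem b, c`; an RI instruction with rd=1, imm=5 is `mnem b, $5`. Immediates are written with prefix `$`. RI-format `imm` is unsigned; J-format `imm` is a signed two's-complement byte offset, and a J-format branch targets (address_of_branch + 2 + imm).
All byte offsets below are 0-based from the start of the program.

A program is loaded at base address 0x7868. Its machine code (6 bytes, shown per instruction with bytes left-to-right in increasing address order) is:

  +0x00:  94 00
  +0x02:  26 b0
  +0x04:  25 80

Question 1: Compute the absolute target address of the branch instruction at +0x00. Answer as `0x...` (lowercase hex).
[00] 94 00 → 0x9400
  opcode bits[15:10]=0x25: bra/J
  [9:0] imm=0 = $0
  target = base 0x7868 + off 0x00 + 2 + imm 0 = 0x786a

0x786a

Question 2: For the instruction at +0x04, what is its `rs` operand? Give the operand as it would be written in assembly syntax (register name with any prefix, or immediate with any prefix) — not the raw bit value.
a

@+04  big-endian(25 80) = 0x2580
  opcode bits[15:10]=0x9: str/RR
  [9:7] rd=3 = d
  [6:4] rs=0 = a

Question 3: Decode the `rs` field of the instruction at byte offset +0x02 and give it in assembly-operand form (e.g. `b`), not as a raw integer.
@+02  big-endian(26 b0) = 0x26b0
  top 6b → 0x9 → str [RR]
  rd: (w>>7)&0x7=0x5 → h
  rs: (w>>4)&0x7=0x3 → d

d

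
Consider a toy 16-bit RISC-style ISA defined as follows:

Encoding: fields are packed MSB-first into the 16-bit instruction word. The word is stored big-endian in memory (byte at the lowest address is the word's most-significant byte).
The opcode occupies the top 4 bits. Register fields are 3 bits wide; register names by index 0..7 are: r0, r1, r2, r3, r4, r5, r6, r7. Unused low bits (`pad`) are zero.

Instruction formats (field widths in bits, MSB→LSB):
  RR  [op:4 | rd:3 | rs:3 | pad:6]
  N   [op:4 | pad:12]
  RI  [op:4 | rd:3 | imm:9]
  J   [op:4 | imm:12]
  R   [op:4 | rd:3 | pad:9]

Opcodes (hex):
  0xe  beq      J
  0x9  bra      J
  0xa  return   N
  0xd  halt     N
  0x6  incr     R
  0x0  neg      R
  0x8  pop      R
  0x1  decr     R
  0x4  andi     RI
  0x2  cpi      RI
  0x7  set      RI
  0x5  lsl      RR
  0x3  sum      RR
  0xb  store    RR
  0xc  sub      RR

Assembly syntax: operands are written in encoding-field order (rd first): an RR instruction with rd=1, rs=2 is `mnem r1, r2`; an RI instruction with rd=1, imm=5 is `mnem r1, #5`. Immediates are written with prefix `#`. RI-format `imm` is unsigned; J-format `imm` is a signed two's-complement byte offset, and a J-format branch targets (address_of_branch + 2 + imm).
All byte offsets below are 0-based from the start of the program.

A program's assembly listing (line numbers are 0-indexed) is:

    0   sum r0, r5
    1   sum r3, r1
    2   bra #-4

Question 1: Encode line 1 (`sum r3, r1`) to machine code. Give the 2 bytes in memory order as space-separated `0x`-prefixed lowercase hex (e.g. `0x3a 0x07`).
0x36 0x40

L1: sum op=0x3:4|rd=3:3|rs=1:3|pad=0:6 ⇒ 0x3640 ⇒ big 36 40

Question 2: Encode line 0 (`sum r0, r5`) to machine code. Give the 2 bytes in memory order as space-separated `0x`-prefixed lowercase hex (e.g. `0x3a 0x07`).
0x31 0x40

0. sum fields op=0x3:4|rd=0:3|rs=5:3|pad=0:6 → word 3140h → 31 40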